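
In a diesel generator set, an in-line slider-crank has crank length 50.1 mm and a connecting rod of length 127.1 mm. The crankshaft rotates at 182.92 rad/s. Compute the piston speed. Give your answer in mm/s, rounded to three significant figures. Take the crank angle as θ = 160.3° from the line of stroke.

ω = 182.9 rad/s
For an in-line slider-crank, x = r cosθ + √(L² − r² sin²θ), so v = −rω sinθ·[1 + r cosθ/√(L² − r² sin²θ)].
With r = 0.0501 m, L = 0.1271 m, θ = 160.3°: √(L² − r² sin²θ) = 0.12597 m.
v = −0.0501·182.9·0.33710·[1 + 0.0501·-0.94147/0.12597] = -1.9325 m/s.
|v| = 1.9325 m/s = 1932.5 mm/s.

1930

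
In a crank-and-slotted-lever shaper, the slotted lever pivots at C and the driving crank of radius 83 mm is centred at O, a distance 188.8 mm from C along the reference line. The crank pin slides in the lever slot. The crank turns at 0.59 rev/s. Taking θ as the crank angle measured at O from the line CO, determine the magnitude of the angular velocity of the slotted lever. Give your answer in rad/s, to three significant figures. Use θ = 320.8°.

ω = 3.707 rad/s (from 0.59 rev/s).
Crank pin A relative to C: A = (d + r cosθ, r sinθ); lever angle φ = atan2(r sinθ, d + r cosθ).
Differentiating tanφ: φ̇ = rω(d cosθ + r)/(d² + r² + 2dr cosθ).
d² + r² + 2dr cosθ = |CA|² = 0.0668218 m²;  d cosθ + r = +0.22931 m.
|ω_lever| = |0.083·3.707·+0.22931| / 0.0668218 = 1.0559 rad/s.

1.06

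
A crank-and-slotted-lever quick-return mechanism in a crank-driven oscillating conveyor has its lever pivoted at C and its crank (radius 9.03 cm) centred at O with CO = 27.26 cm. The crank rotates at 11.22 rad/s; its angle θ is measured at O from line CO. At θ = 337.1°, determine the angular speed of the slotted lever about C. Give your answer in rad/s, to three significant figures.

2.71

ω = 11.22 rad/s
Crank pin A relative to C: A = (d + r cosθ, r sinθ); lever angle φ = atan2(r sinθ, d + r cosθ).
Differentiating tanφ: φ̇ = rω(d cosθ + r)/(d² + r² + 2dr cosθ).
d² + r² + 2dr cosθ = |CA|² = 0.127816 m²;  d cosθ + r = +0.34142 m.
|ω_lever| = |0.0903·11.22·+0.34142| / 0.127816 = 2.7063 rad/s.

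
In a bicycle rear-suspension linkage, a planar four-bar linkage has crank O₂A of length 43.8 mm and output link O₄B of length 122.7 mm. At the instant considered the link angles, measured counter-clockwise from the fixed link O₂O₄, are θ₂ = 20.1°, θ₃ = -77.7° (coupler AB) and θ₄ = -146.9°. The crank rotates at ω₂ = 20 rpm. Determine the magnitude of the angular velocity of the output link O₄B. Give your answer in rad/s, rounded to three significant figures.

0.792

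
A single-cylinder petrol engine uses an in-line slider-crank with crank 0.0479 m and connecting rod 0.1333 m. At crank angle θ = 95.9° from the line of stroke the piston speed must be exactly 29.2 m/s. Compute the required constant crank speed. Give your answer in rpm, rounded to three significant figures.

For an in-line slider-crank, |v_piston| = rω|sinθ|·[1 + r cosθ/√(L² − r² sin²θ)].
With r = 0.0479 m, L = 0.1333 m, θ = 95.9°: the bracketed kinematic factor |dx/dθ| = 0.045762 m.
ω = v/|dx/dθ| = 29.2/0.045762 = 638.09 rad/s.
N = 60ω/(2π) = 6093.3 rpm.

6090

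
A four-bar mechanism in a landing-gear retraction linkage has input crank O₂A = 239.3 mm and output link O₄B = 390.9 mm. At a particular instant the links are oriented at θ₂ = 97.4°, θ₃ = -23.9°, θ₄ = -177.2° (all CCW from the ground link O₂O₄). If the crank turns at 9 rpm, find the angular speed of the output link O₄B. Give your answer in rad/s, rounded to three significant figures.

ω₂ = 0.9425 rad/s (from 9 rpm).
Differentiating the loop-closure r₂e^{iθ₂}+r₃e^{iθ₃}=r₁+r₄e^{iθ₄} gives r₂ω₂e^{iθ₂}+r₃ω₃e^{iθ₃}=r₄ω₄e^{iθ₄}.
Eliminating the other unknown: ω₄ = r₂ω₂ sin(θ₂−θ₃) / [r₄ sin(θ₄−θ₃)].
Numerator sine = +0.85446; denominator sine = -0.44932.
Result = 0.2393·0.9425·(+0.85446) / (0.3909·(-0.44932)) = -1.0972 rad/s; magnitude 1.0972 rad/s.

1.10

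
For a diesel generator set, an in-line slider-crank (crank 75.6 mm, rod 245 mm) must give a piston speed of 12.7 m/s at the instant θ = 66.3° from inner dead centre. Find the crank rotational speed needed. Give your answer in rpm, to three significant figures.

For an in-line slider-crank, |v_piston| = rω|sinθ|·[1 + r cosθ/√(L² − r² sin²θ)].
With r = 0.0756 m, L = 0.245 m, θ = 66.3°: the bracketed kinematic factor |dx/dθ| = 0.078175 m.
ω = v/|dx/dθ| = 12.7/0.078175 = 162.46 rad/s.
N = 60ω/(2π) = 1551.3 rpm.

1550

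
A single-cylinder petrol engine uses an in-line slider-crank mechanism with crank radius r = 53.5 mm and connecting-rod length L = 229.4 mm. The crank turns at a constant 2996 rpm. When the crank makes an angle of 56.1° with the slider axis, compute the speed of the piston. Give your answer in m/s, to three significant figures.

15.8

ω = 2π·2996/60 = 313.7 rad/s
For an in-line slider-crank, x = r cosθ + √(L² − r² sin²θ), so v = −rω sinθ·[1 + r cosθ/√(L² − r² sin²θ)].
With r = 0.0535 m, L = 0.2294 m, θ = 56.1°: √(L² − r² sin²θ) = 0.22506 m.
v = −0.0535·313.7·0.83001·[1 + 0.0535·0.55775/0.22506] = -15.779 m/s.
|v| = 15.779 m/s.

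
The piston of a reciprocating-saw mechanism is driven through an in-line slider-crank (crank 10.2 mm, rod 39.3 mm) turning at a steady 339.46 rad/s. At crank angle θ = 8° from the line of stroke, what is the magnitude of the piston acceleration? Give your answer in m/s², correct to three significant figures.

ω = 339.5 rad/s
x(θ) = r cosθ + √(L² − r² sin²θ); with ω constant, a = ω²·d²x/dθ².
d²x/dθ² = −r cosθ − r²(cos2θ)/√u − r⁴ sin²2θ/(4u^{3/2}),  u = L² − r² sin²θ = 0.00154247 m².
Substituting r = 0.0102 m, L = 0.0393 m, θ = 8°: d²x/dθ² = -0.012651 m.
a = ω²·d²x/dθ² = (339.5)²·(-0.012651) = -1457.8 m/s²;  |a| = 1457.8 m/s².

1460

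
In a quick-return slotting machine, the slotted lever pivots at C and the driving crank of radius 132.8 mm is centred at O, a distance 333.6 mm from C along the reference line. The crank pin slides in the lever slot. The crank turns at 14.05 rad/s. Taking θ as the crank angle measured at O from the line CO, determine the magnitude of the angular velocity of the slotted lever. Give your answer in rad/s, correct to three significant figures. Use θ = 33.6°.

3.78

ω = 14.05 rad/s
Crank pin A relative to C: A = (d + r cosθ, r sinθ); lever angle φ = atan2(r sinθ, d + r cosθ).
Differentiating tanφ: φ̇ = rω(d cosθ + r)/(d² + r² + 2dr cosθ).
d² + r² + 2dr cosθ = |CA|² = 0.202725 m²;  d cosθ + r = +0.41066 m.
|ω_lever| = |0.1328·14.05·+0.41066| / 0.202725 = 3.7797 rad/s.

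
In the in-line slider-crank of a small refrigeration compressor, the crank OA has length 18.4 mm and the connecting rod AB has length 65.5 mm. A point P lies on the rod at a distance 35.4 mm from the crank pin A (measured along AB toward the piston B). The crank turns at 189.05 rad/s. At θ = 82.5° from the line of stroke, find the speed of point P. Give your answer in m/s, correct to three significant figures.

3.53

ω = 189.1 rad/s.  Crank-pin speed |V_A| = rω = 3.4785 m/s, perpendicular to OA.
Rod angle: sinφ = −(r/L) sinθ ⇒ φ = -16.171°; ω_rod = −rω cosθ/√(L²−r²sin²θ) = -7.2175 rad/s.
V_P = V_A + ω_rod × AP, with AP = 0.0354 m along the rod.
Components: V_Px = −rω sinθ − a·ω_rod·sinφ = -3.5199 m/s;  V_Py = rω cosθ + a·ω_rod·cosφ = +0.20865 m/s.
|V_P| = √(V_Px² + V_Py²) = 3.5261 m/s.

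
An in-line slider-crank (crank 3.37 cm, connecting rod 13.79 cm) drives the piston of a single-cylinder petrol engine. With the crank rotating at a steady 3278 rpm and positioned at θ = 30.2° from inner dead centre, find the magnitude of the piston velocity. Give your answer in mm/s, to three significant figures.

ω = 2π·3278/60 = 343.3 rad/s
For an in-line slider-crank, x = r cosθ + √(L² − r² sin²θ), so v = −rω sinθ·[1 + r cosθ/√(L² − r² sin²θ)].
With r = 0.0337 m, L = 0.1379 m, θ = 30.2°: √(L² − r² sin²θ) = 0.13685 m.
v = −0.0337·343.3·0.50302·[1 + 0.0337·0.86427/0.13685] = -7.0575 m/s.
|v| = 7.0575 m/s = 7057.5 mm/s.

7060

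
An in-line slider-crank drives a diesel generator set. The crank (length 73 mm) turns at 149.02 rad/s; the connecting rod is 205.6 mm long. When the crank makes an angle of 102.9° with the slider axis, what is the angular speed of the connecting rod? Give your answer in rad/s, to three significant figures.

12.6

ω = 149 rad/s
The rod makes angle φ with the slider axis where L sinφ = r sinθ; differentiating, L cosφ·φ̇ = r ω cosθ.
L cosφ = √(L² − r² sin²θ) = 0.19289 m.
|ω_rod| = r ω |cosθ| / √(L² − r² sin²θ) = 0.073·149·0.22325/0.19289 = 12.59 rad/s.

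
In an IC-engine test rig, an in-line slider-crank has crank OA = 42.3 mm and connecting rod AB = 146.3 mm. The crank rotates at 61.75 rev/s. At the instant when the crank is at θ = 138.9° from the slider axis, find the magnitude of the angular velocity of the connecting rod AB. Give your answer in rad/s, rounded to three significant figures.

86.1

ω = 388 rad/s (converted from 61.75 rev/s).
The rod makes angle φ with the slider axis where L sinφ = r sinθ; differentiating, L cosφ·φ̇ = r ω cosθ.
L cosφ = √(L² − r² sin²θ) = 0.14363 m.
|ω_rod| = r ω |cosθ| / √(L² − r² sin²θ) = 0.0423·388·0.75356/0.14363 = 86.104 rad/s.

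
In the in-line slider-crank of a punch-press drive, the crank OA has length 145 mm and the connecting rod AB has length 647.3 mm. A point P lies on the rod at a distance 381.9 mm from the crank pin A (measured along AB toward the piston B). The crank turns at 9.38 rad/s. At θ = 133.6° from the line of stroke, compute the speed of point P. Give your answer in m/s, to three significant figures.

0.973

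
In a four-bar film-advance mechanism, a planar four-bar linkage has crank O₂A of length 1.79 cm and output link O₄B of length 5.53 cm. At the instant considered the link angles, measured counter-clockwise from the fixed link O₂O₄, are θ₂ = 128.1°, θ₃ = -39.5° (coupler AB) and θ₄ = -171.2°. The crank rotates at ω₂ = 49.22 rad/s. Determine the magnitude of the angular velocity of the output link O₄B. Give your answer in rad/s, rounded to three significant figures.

ω₂ = 49.22 rad/s
Differentiating the loop-closure r₂e^{iθ₂}+r₃e^{iθ₃}=r₁+r₄e^{iθ₄} gives r₂ω₂e^{iθ₂}+r₃ω₃e^{iθ₃}=r₄ω₄e^{iθ₄}.
Eliminating the other unknown: ω₄ = r₂ω₂ sin(θ₂−θ₃) / [r₄ sin(θ₄−θ₃)].
Numerator sine = +0.21474; denominator sine = -0.74664.
Result = 0.0179·49.22·(+0.21474) / (0.0553·(-0.74664)) = -4.5821 rad/s; magnitude 4.5821 rad/s.

4.58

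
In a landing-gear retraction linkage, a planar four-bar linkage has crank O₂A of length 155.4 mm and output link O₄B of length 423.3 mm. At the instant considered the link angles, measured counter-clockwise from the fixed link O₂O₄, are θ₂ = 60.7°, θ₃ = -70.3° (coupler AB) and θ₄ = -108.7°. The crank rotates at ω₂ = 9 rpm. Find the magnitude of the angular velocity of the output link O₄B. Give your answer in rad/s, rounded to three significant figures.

ω₂ = 0.9425 rad/s (from 9 rpm).
Differentiating the loop-closure r₂e^{iθ₂}+r₃e^{iθ₃}=r₁+r₄e^{iθ₄} gives r₂ω₂e^{iθ₂}+r₃ω₃e^{iθ₃}=r₄ω₄e^{iθ₄}.
Eliminating the other unknown: ω₄ = r₂ω₂ sin(θ₂−θ₃) / [r₄ sin(θ₄−θ₃)].
Numerator sine = +0.75471; denominator sine = -0.62115.
Result = 0.1554·0.9425·(+0.75471) / (0.4233·(-0.62115)) = -0.4204 rad/s; magnitude 0.4204 rad/s.

0.420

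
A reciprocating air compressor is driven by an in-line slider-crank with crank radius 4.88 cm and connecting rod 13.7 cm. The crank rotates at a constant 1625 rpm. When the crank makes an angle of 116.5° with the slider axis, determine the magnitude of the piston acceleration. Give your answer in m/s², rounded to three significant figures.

938

ω = 2π·1625/60 = 170.2 rad/s
x(θ) = r cosθ + √(L² − r² sin²θ); with ω constant, a = ω²·d²x/dθ².
d²x/dθ² = −r cosθ − r²(cos2θ)/√u − r⁴ sin²2θ/(4u^{3/2}),  u = L² − r² sin²θ = 0.0168617 m².
Substituting r = 0.0488 m, L = 0.137 m, θ = 116.5°: d²x/dθ² = +0.032398 m.
a = ω²·d²x/dθ² = (170.2)²·(+0.032398) = +938.18 m/s²;  |a| = 938.18 m/s².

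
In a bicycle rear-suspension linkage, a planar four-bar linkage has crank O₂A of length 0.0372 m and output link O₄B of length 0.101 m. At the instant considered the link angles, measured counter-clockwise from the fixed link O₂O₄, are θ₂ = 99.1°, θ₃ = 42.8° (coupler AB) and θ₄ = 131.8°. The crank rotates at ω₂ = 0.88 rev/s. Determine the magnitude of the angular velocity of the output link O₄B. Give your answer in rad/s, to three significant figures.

ω₂ = 5.529 rad/s (from 0.88 rev/s).
Differentiating the loop-closure r₂e^{iθ₂}+r₃e^{iθ₃}=r₁+r₄e^{iθ₄} gives r₂ω₂e^{iθ₂}+r₃ω₃e^{iθ₃}=r₄ω₄e^{iθ₄}.
Eliminating the other unknown: ω₄ = r₂ω₂ sin(θ₂−θ₃) / [r₄ sin(θ₄−θ₃)].
Numerator sine = +0.83195; denominator sine = +0.99985.
Result = 0.0372·5.529·(+0.83195) / (0.101·(+0.99985)) = +1.6945 rad/s; magnitude 1.6945 rad/s.

1.69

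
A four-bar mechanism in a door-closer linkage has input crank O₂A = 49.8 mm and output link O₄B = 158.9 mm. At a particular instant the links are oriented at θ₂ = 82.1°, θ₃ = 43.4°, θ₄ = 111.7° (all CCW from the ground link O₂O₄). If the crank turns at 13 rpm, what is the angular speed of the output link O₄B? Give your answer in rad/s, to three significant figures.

0.287

ω₂ = 1.361 rad/s (from 13 rpm).
Differentiating the loop-closure r₂e^{iθ₂}+r₃e^{iθ₃}=r₁+r₄e^{iθ₄} gives r₂ω₂e^{iθ₂}+r₃ω₃e^{iθ₃}=r₄ω₄e^{iθ₄}.
Eliminating the other unknown: ω₄ = r₂ω₂ sin(θ₂−θ₃) / [r₄ sin(θ₄−θ₃)].
Numerator sine = +0.62524; denominator sine = +0.92913.
Result = 0.0498·1.361·(+0.62524) / (0.1589·(+0.92913)) = +0.28711 rad/s; magnitude 0.28711 rad/s.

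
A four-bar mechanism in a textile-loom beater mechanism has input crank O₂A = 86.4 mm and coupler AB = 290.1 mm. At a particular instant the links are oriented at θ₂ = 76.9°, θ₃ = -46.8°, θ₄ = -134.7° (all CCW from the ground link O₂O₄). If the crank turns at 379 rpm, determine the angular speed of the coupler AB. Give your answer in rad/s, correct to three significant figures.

6.20

ω₂ = 39.69 rad/s (from 379 rpm).
Differentiating the loop-closure r₂e^{iθ₂}+r₃e^{iθ₃}=r₁+r₄e^{iθ₄} gives r₂ω₂e^{iθ₂}+r₃ω₃e^{iθ₃}=r₄ω₄e^{iθ₄}.
Eliminating the other unknown: ω₃ = r₂ω₂ sin(θ₄−θ₂) / [r₃ sin(θ₃−θ₄)].
Numerator sine = +0.52399; denominator sine = +0.99933.
Result = 0.0864·39.69·(+0.52399) / (0.2901·(+0.99933)) = +6.1979 rad/s; magnitude 6.1979 rad/s.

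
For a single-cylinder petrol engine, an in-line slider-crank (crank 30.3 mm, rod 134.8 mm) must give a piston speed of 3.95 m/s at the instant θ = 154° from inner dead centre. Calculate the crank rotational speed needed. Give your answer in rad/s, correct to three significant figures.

373

For an in-line slider-crank, |v_piston| = rω|sinθ|·[1 + r cosθ/√(L² − r² sin²θ)].
With r = 0.0303 m, L = 0.1348 m, θ = 154°: the bracketed kinematic factor |dx/dθ| = 0.010586 m.
ω = v/|dx/dθ| = 3.95/0.010586 = 373.13 rad/s.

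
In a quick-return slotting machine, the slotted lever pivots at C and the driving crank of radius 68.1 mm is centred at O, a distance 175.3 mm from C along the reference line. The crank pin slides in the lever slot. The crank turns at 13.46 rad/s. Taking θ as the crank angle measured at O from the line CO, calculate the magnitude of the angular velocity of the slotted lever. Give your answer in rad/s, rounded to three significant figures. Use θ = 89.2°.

1.81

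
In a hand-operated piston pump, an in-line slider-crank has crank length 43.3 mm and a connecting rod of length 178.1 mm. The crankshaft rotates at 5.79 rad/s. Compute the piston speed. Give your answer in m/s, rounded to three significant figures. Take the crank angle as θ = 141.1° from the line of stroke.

0.127

ω = 5.79 rad/s
For an in-line slider-crank, x = r cosθ + √(L² − r² sin²θ), so v = −rω sinθ·[1 + r cosθ/√(L² − r² sin²θ)].
With r = 0.0433 m, L = 0.1781 m, θ = 141.1°: √(L² − r² sin²θ) = 0.17601 m.
v = −0.0433·5.79·0.62796·[1 + 0.0433·-0.77824/0.17601] = -0.12729 m/s.
|v| = 0.12729 m/s.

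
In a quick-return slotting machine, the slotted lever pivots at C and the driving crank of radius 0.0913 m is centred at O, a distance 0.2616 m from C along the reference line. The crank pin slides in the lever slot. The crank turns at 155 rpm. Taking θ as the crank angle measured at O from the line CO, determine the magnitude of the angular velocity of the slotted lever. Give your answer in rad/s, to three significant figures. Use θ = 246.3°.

0.357

ω = 16.23 rad/s (from 155 rpm).
Crank pin A relative to C: A = (d + r cosθ, r sinθ); lever angle φ = atan2(r sinθ, d + r cosθ).
Differentiating tanφ: φ̇ = rω(d cosθ + r)/(d² + r² + 2dr cosθ).
d² + r² + 2dr cosθ = |CA|² = 0.0575699 m²;  d cosθ + r = -0.01385 m.
|ω_lever| = |0.0913·16.23·-0.01385| / 0.0575699 = 0.35651 rad/s.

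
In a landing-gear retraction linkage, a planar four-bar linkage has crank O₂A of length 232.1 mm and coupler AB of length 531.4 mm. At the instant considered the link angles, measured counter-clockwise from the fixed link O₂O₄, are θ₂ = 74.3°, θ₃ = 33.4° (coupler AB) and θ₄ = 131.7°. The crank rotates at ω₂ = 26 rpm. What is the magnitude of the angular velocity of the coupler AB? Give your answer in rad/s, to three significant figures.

ω₂ = 2.723 rad/s (from 26 rpm).
Differentiating the loop-closure r₂e^{iθ₂}+r₃e^{iθ₃}=r₁+r₄e^{iθ₄} gives r₂ω₂e^{iθ₂}+r₃ω₃e^{iθ₃}=r₄ω₄e^{iθ₄}.
Eliminating the other unknown: ω₃ = r₂ω₂ sin(θ₄−θ₂) / [r₃ sin(θ₃−θ₄)].
Numerator sine = +0.84245; denominator sine = -0.98953.
Result = 0.2321·2.723·(+0.84245) / (0.5314·(-0.98953)) = -1.0125 rad/s; magnitude 1.0125 rad/s.

1.01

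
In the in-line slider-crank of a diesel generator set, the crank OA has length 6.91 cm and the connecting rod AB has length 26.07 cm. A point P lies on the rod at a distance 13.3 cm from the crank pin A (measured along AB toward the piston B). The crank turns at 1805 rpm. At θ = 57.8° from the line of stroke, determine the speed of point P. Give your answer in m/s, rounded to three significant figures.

12.3

ω = 189 rad/s.  Crank-pin speed |V_A| = rω = 13.061 m/s, perpendicular to OA.
Rod angle: sinφ = −(r/L) sinθ ⇒ φ = -12.961°; ω_rod = −rω cosθ/√(L²−r²sin²θ) = -27.395 rad/s.
V_P = V_A + ω_rod × AP, with AP = 0.133 m along the rod.
Components: V_Px = −rω sinθ − a·ω_rod·sinφ = -11.87 m/s;  V_Py = rω cosθ + a·ω_rod·cosφ = +3.4093 m/s.
|V_P| = √(V_Px² + V_Py²) = 12.349 m/s.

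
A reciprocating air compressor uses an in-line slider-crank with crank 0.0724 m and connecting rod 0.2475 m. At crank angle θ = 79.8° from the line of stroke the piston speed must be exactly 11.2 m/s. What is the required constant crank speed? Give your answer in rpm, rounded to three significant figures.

For an in-line slider-crank, |v_piston| = rω|sinθ|·[1 + r cosθ/√(L² − r² sin²θ)].
With r = 0.0724 m, L = 0.2475 m, θ = 79.8°: the bracketed kinematic factor |dx/dθ| = 0.07511 m.
ω = v/|dx/dθ| = 11.2/0.07511 = 149.11 rad/s.
N = 60ω/(2π) = 1423.9 rpm.

1420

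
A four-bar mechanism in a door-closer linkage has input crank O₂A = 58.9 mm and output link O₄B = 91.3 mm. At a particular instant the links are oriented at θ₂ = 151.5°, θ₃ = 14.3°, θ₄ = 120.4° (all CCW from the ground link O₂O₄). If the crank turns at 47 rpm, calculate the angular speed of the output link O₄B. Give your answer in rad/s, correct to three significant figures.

2.25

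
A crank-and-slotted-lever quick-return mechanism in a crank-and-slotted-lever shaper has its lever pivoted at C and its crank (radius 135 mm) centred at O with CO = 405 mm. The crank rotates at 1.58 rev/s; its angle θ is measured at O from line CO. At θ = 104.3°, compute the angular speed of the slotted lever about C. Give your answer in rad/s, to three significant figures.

0.302

ω = 9.927 rad/s (from 1.58 rev/s).
Crank pin A relative to C: A = (d + r cosθ, r sinθ); lever angle φ = atan2(r sinθ, d + r cosθ).
Differentiating tanφ: φ̇ = rω(d cosθ + r)/(d² + r² + 2dr cosθ).
d² + r² + 2dr cosθ = |CA|² = 0.155241 m²;  d cosθ + r = +0.034965 m.
|ω_lever| = |0.135·9.927·+0.034965| / 0.155241 = 0.30186 rad/s.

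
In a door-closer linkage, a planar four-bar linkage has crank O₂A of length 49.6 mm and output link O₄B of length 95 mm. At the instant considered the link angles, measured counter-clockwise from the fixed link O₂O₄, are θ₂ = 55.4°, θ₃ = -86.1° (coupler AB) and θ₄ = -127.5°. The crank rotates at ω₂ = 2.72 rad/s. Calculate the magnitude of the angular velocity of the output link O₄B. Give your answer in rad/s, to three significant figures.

ω₂ = 2.72 rad/s
Differentiating the loop-closure r₂e^{iθ₂}+r₃e^{iθ₃}=r₁+r₄e^{iθ₄} gives r₂ω₂e^{iθ₂}+r₃ω₃e^{iθ₃}=r₄ω₄e^{iθ₄}.
Eliminating the other unknown: ω₄ = r₂ω₂ sin(θ₂−θ₃) / [r₄ sin(θ₄−θ₃)].
Numerator sine = +0.62251; denominator sine = -0.66131.
Result = 0.0496·2.72·(+0.62251) / (0.095·(-0.66131)) = -1.3368 rad/s; magnitude 1.3368 rad/s.

1.34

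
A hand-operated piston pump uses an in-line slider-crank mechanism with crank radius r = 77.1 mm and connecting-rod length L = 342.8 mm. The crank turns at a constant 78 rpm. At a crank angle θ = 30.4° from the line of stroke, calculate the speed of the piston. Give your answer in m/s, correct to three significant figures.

0.381

ω = 2π·78/60 = 8.168 rad/s
For an in-line slider-crank, x = r cosθ + √(L² − r² sin²θ), so v = −rω sinθ·[1 + r cosθ/√(L² − r² sin²θ)].
With r = 0.0771 m, L = 0.3428 m, θ = 30.4°: √(L² − r² sin²θ) = 0.34057 m.
v = −0.0771·8.168·0.50603·[1 + 0.0771·0.86251/0.34057] = -0.38091 m/s.
|v| = 0.38091 m/s.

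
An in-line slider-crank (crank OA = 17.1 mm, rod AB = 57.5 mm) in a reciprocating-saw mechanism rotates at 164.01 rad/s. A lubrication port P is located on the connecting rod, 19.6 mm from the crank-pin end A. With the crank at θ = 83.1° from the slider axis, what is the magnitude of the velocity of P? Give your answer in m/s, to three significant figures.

2.83

ω = 164 rad/s.  Crank-pin speed |V_A| = rω = 2.8046 m/s, perpendicular to OA.
Rod angle: sinφ = −(r/L) sinθ ⇒ φ = -17.172°; ω_rod = −rω cosθ/√(L²−r²sin²θ) = -6.1331 rad/s.
V_P = V_A + ω_rod × AP, with AP = 0.0196 m along the rod.
Components: V_Px = −rω sinθ − a·ω_rod·sinφ = -2.8197 m/s;  V_Py = rω cosθ + a·ω_rod·cosφ = +0.22208 m/s.
|V_P| = √(V_Px² + V_Py²) = 2.8285 m/s.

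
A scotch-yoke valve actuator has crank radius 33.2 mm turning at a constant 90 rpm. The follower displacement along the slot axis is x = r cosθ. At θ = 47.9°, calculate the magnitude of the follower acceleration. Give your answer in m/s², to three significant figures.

ω = 9.425 rad/s (from 90 rpm).
x = r cosθ ⇒ ẍ = −rω² cosθ (ω constant).
|a| = rω²|cosθ| = 0.0332·(9.425)²·|cos 47.9°| = 1.9771 m/s².

1.98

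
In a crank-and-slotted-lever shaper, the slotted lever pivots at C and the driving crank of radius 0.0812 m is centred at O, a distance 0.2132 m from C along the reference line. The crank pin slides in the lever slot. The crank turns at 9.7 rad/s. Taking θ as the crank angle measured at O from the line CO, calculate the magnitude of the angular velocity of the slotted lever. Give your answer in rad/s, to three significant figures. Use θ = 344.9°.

ω = 9.7 rad/s
Crank pin A relative to C: A = (d + r cosθ, r sinθ); lever angle φ = atan2(r sinθ, d + r cosθ).
Differentiating tanφ: φ̇ = rω(d cosθ + r)/(d² + r² + 2dr cosθ).
d² + r² + 2dr cosθ = |CA|² = 0.0854759 m²;  d cosθ + r = +0.28704 m.
|ω_lever| = |0.0812·9.7·+0.28704| / 0.0854759 = 2.645 rad/s.

2.64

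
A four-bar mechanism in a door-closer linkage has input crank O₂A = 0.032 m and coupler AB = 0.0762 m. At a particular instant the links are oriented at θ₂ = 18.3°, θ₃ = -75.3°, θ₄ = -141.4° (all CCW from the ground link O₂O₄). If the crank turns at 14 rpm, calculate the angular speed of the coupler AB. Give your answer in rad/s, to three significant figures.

ω₂ = 1.466 rad/s (from 14 rpm).
Differentiating the loop-closure r₂e^{iθ₂}+r₃e^{iθ₃}=r₁+r₄e^{iθ₄} gives r₂ω₂e^{iθ₂}+r₃ω₃e^{iθ₃}=r₄ω₄e^{iθ₄}.
Eliminating the other unknown: ω₃ = r₂ω₂ sin(θ₄−θ₂) / [r₃ sin(θ₃−θ₄)].
Numerator sine = -0.34694; denominator sine = +0.91425.
Result = 0.032·1.466·(-0.34694) / (0.0762·(+0.91425)) = -0.23363 rad/s; magnitude 0.23363 rad/s.

0.234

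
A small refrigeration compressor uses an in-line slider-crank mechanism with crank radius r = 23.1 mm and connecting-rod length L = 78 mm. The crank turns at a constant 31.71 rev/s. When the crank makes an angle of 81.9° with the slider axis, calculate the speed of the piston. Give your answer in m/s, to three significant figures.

ω = 2π·31.7 = 199.2 rad/s
For an in-line slider-crank, x = r cosθ + √(L² − r² sin²θ), so v = −rω sinθ·[1 + r cosθ/√(L² − r² sin²θ)].
With r = 0.0231 m, L = 0.078 m, θ = 81.9°: √(L² − r² sin²θ) = 0.074572 m.
v = −0.0231·199.2·0.99002·[1 + 0.0231·0.14090/0.074572] = -4.7554 m/s.
|v| = 4.7554 m/s.

4.76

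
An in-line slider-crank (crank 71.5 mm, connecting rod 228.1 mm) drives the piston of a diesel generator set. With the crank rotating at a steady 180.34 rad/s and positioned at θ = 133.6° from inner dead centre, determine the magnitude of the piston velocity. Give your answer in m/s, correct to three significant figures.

7.27

ω = 180.3 rad/s
For an in-line slider-crank, x = r cosθ + √(L² − r² sin²θ), so v = −rω sinθ·[1 + r cosθ/√(L² − r² sin²θ)].
With r = 0.0715 m, L = 0.2281 m, θ = 133.6°: √(L² − r² sin²θ) = 0.22215 m.
v = −0.0715·180.3·0.72417·[1 + 0.0715·-0.68962/0.22215] = -7.2651 m/s.
|v| = 7.2651 m/s.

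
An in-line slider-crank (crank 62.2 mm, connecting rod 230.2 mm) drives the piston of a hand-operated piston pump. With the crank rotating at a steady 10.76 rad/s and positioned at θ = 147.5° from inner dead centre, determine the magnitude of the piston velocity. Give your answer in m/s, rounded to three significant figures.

ω = 10.76 rad/s
For an in-line slider-crank, x = r cosθ + √(L² − r² sin²θ), so v = −rω sinθ·[1 + r cosθ/√(L² − r² sin²θ)].
With r = 0.0622 m, L = 0.2302 m, θ = 147.5°: √(L² − r² sin²θ) = 0.22776 m.
v = −0.0622·10.76·0.53730·[1 + 0.0622·-0.84339/0.22776] = -0.27678 m/s.
|v| = 0.27678 m/s.

0.277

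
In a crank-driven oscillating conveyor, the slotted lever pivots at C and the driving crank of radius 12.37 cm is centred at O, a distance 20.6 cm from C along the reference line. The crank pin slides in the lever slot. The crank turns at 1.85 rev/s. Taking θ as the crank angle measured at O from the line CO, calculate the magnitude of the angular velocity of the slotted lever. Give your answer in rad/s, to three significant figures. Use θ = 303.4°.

ω = 11.62 rad/s (from 1.85 rev/s).
Crank pin A relative to C: A = (d + r cosθ, r sinθ); lever angle φ = atan2(r sinθ, d + r cosθ).
Differentiating tanφ: φ̇ = rω(d cosθ + r)/(d² + r² + 2dr cosθ).
d² + r² + 2dr cosθ = |CA|² = 0.0857926 m²;  d cosθ + r = +0.2371 m.
|ω_lever| = |0.1237·11.62·+0.2371| / 0.0857926 = 3.9738 rad/s.

3.97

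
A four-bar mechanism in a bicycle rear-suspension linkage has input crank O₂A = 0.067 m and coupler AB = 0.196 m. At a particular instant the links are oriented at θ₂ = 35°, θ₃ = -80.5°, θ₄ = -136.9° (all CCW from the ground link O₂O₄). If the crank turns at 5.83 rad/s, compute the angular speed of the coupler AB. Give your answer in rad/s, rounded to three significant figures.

ω₂ = 5.83 rad/s
Differentiating the loop-closure r₂e^{iθ₂}+r₃e^{iθ₃}=r₁+r₄e^{iθ₄} gives r₂ω₂e^{iθ₂}+r₃ω₃e^{iθ₃}=r₄ω₄e^{iθ₄}.
Eliminating the other unknown: ω₃ = r₂ω₂ sin(θ₄−θ₂) / [r₃ sin(θ₃−θ₄)].
Numerator sine = -0.14090; denominator sine = +0.83292.
Result = 0.067·5.83·(-0.14090) / (0.196·(+0.83292)) = -0.33713 rad/s; magnitude 0.33713 rad/s.

0.337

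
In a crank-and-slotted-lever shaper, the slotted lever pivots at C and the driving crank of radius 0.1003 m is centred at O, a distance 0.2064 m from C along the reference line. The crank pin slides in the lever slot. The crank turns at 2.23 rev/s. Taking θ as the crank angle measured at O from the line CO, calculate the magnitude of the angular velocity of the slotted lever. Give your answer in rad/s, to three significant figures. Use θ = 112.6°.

ω = 14.01 rad/s (from 2.23 rev/s).
Crank pin A relative to C: A = (d + r cosθ, r sinθ); lever angle φ = atan2(r sinθ, d + r cosθ).
Differentiating tanφ: φ̇ = rω(d cosθ + r)/(d² + r² + 2dr cosθ).
d² + r² + 2dr cosθ = |CA|² = 0.0367497 m²;  d cosθ + r = +0.020981 m.
|ω_lever| = |0.1003·14.01·+0.020981| / 0.0367497 = 0.80236 rad/s.

0.802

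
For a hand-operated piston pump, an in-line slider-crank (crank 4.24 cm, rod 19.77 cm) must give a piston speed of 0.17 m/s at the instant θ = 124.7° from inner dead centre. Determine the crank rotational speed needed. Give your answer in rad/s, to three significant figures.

For an in-line slider-crank, |v_piston| = rω|sinθ|·[1 + r cosθ/√(L² − r² sin²θ)].
With r = 0.0424 m, L = 0.1977 m, θ = 124.7°: the bracketed kinematic factor |dx/dθ| = 0.030535 m.
ω = v/|dx/dθ| = 0.17/0.030535 = 5.5673 rad/s.

5.57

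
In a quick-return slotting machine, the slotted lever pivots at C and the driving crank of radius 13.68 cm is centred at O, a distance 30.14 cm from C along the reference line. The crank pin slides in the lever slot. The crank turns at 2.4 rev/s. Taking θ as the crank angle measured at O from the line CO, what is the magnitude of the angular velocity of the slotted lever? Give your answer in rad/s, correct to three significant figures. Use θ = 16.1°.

ω = 15.08 rad/s (from 2.4 rev/s).
Crank pin A relative to C: A = (d + r cosθ, r sinθ); lever angle φ = atan2(r sinθ, d + r cosθ).
Differentiating tanφ: φ̇ = rω(d cosθ + r)/(d² + r² + 2dr cosθ).
d² + r² + 2dr cosθ = |CA|² = 0.188785 m²;  d cosθ + r = +0.42638 m.
|ω_lever| = |0.1368·15.08·+0.42638| / 0.188785 = 4.6591 rad/s.

4.66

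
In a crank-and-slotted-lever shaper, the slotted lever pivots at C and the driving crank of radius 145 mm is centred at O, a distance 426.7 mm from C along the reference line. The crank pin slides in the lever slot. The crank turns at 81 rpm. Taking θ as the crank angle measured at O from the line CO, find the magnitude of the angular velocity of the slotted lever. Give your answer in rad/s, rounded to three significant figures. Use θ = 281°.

ω = 8.482 rad/s (from 81 rpm).
Crank pin A relative to C: A = (d + r cosθ, r sinθ); lever angle φ = atan2(r sinθ, d + r cosθ).
Differentiating tanφ: φ̇ = rω(d cosθ + r)/(d² + r² + 2dr cosθ).
d² + r² + 2dr cosθ = |CA|² = 0.226709 m²;  d cosθ + r = +0.22642 m.
|ω_lever| = |0.145·8.482·+0.22642| / 0.226709 = 1.2284 rad/s.

1.23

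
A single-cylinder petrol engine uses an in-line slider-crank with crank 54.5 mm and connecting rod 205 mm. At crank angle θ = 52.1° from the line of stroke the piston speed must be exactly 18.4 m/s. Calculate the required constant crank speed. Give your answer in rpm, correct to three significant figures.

3500

For an in-line slider-crank, |v_piston| = rω|sinθ|·[1 + r cosθ/√(L² − r² sin²θ)].
With r = 0.0545 m, L = 0.205 m, θ = 52.1°: the bracketed kinematic factor |dx/dθ| = 0.050188 m.
ω = v/|dx/dθ| = 18.4/0.050188 = 366.62 rad/s.
N = 60ω/(2π) = 3501 rpm.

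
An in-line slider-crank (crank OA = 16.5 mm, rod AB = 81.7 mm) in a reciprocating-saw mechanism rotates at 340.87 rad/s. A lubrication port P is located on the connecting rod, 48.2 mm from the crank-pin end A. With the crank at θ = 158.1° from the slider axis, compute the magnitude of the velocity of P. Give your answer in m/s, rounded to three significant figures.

2.84

ω = 340.9 rad/s.  Crank-pin speed |V_A| = rω = 5.6244 m/s, perpendicular to OA.
Rod angle: sinφ = −(r/L) sinθ ⇒ φ = -4.320°; ω_rod = −rω cosθ/√(L²−r²sin²θ) = +64.056 rad/s.
V_P = V_A + ω_rod × AP, with AP = 0.0482 m along the rod.
Components: V_Px = −rω sinθ − a·ω_rod·sinφ = -1.8652 m/s;  V_Py = rω cosθ + a·ω_rod·cosφ = -2.1398 m/s.
|V_P| = √(V_Px² + V_Py²) = 2.8386 m/s.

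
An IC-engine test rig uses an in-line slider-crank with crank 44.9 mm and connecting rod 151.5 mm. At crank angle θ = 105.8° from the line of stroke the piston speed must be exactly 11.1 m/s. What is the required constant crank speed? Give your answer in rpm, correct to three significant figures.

2680

For an in-line slider-crank, |v_piston| = rω|sinθ|·[1 + r cosθ/√(L² − r² sin²θ)].
With r = 0.0449 m, L = 0.1515 m, θ = 105.8°: the bracketed kinematic factor |dx/dθ| = 0.039566 m.
ω = v/|dx/dθ| = 11.1/0.039566 = 280.54 rad/s.
N = 60ω/(2π) = 2679 rpm.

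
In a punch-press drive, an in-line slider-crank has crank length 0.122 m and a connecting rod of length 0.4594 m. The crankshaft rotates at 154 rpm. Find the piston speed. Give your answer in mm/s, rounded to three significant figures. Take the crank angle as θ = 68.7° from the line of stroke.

ω = 2π·154/60 = 16.13 rad/s
For an in-line slider-crank, x = r cosθ + √(L² − r² sin²θ), so v = −rω sinθ·[1 + r cosθ/√(L² − r² sin²θ)].
With r = 0.122 m, L = 0.4594 m, θ = 68.7°: √(L² − r² sin²θ) = 0.44512 m.
v = −0.122·16.13·0.93169·[1 + 0.122·0.36325/0.44512] = -2.0156 m/s.
|v| = 2.0156 m/s = 2015.6 mm/s.

2020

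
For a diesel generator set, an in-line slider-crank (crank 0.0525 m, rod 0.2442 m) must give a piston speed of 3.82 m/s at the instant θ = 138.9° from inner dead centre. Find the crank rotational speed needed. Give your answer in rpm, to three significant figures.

1260

For an in-line slider-crank, |v_piston| = rω|sinθ|·[1 + r cosθ/√(L² − r² sin²θ)].
With r = 0.0525 m, L = 0.2442 m, θ = 138.9°: the bracketed kinematic factor |dx/dθ| = 0.028864 m.
ω = v/|dx/dθ| = 3.82/0.028864 = 132.34 rad/s.
N = 60ω/(2π) = 1263.8 rpm.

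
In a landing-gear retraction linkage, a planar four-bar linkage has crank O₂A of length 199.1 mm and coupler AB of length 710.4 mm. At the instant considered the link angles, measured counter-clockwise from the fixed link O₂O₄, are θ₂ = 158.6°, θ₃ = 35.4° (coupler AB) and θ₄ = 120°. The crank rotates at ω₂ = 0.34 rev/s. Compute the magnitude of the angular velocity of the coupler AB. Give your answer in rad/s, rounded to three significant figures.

ω₂ = 2.136 rad/s (from 0.34 rev/s).
Differentiating the loop-closure r₂e^{iθ₂}+r₃e^{iθ₃}=r₁+r₄e^{iθ₄} gives r₂ω₂e^{iθ₂}+r₃ω₃e^{iθ₃}=r₄ω₄e^{iθ₄}.
Eliminating the other unknown: ω₃ = r₂ω₂ sin(θ₄−θ₂) / [r₃ sin(θ₃−θ₄)].
Numerator sine = -0.62388; denominator sine = -0.99556.
Result = 0.1991·2.136·(-0.62388) / (0.7104·(-0.99556)) = +0.3752 rad/s; magnitude 0.3752 rad/s.

0.375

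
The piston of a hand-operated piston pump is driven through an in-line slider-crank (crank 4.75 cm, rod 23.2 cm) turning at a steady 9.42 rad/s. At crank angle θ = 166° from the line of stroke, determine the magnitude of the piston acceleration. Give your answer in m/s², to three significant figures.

3.32

ω = 9.42 rad/s
x(θ) = r cosθ + √(L² − r² sin²θ); with ω constant, a = ω²·d²x/dθ².
d²x/dθ² = −r cosθ − r²(cos2θ)/√u − r⁴ sin²2θ/(4u^{3/2}),  u = L² − r² sin²θ = 0.053692 m².
Substituting r = 0.0475 m, L = 0.232 m, θ = 166°: d²x/dθ² = +0.037469 m.
a = ω²·d²x/dθ² = (9.42)²·(+0.037469) = +3.3249 m/s²;  |a| = 3.3249 m/s².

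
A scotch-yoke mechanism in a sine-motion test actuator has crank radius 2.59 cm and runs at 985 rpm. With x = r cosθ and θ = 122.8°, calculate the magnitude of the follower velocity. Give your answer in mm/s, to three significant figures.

2250

ω = 103.1 rad/s (from 985 rpm).
x = r cosθ ⇒ ẋ = −rω sinθ.
|v| = rω|sinθ| = 0.0259·103.1·|sin 122.8°| = 2.2456 m/s = 2245.6 mm/s.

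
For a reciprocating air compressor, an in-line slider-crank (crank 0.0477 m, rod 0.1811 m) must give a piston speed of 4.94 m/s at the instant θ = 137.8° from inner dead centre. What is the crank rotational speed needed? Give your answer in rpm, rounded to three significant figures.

For an in-line slider-crank, |v_piston| = rω|sinθ|·[1 + r cosθ/√(L² − r² sin²θ)].
With r = 0.0477 m, L = 0.1811 m, θ = 137.8°: the bracketed kinematic factor |dx/dθ| = 0.025689 m.
ω = v/|dx/dθ| = 4.94/0.025689 = 192.3 rad/s.
N = 60ω/(2π) = 1836.3 rpm.

1840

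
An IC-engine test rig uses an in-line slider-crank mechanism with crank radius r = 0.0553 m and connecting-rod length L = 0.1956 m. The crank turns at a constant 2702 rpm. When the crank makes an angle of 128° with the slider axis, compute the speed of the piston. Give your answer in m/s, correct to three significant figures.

ω = 2π·2702/60 = 283 rad/s
For an in-line slider-crank, x = r cosθ + √(L² − r² sin²θ), so v = −rω sinθ·[1 + r cosθ/√(L² − r² sin²θ)].
With r = 0.0553 m, L = 0.1956 m, θ = 128°: √(L² − r² sin²θ) = 0.19068 m.
v = −0.0553·283·0.78801·[1 + 0.0553·-0.61566/0.19068] = -10.129 m/s.
|v| = 10.129 m/s.

10.1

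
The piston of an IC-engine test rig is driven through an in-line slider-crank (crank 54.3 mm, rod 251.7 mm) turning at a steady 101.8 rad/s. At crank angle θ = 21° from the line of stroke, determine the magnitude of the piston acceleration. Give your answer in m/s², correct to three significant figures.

616

ω = 101.8 rad/s
x(θ) = r cosθ + √(L² − r² sin²θ); with ω constant, a = ω²·d²x/dθ².
d²x/dθ² = −r cosθ − r²(cos2θ)/√u − r⁴ sin²2θ/(4u^{3/2}),  u = L² − r² sin²θ = 0.0629742 m².
Substituting r = 0.0543 m, L = 0.2517 m, θ = 21°: d²x/dθ² = -0.059487 m.
a = ω²·d²x/dθ² = (101.8)²·(-0.059487) = -616.47 m/s²;  |a| = 616.47 m/s².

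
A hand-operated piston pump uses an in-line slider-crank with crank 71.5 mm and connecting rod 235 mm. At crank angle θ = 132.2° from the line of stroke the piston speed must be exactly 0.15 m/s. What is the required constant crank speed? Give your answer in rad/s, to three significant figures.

3.58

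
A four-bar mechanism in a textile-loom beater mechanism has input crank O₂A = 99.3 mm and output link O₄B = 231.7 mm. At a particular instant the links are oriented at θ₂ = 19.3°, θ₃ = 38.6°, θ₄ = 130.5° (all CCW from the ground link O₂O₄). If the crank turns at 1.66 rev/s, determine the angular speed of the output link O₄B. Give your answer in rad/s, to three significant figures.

1.48

ω₂ = 10.43 rad/s (from 1.66 rev/s).
Differentiating the loop-closure r₂e^{iθ₂}+r₃e^{iθ₃}=r₁+r₄e^{iθ₄} gives r₂ω₂e^{iθ₂}+r₃ω₃e^{iθ₃}=r₄ω₄e^{iθ₄}.
Eliminating the other unknown: ω₄ = r₂ω₂ sin(θ₂−θ₃) / [r₄ sin(θ₄−θ₃)].
Numerator sine = -0.33051; denominator sine = +0.99945.
Result = 0.0993·10.43·(-0.33051) / (0.2317·(+0.99945)) = -1.4782 rad/s; magnitude 1.4782 rad/s.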